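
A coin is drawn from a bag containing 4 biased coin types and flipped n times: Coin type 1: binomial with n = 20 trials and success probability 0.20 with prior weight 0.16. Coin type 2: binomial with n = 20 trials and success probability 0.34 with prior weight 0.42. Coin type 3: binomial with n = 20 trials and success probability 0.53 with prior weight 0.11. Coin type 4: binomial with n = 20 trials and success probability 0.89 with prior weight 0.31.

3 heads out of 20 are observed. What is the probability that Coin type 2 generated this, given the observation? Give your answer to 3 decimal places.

0.329

The responsibility of component k is π_k f_k(x) divided by Σ_j π_j f_j(x).
Evaluate each component's likelihood at the observed value:
  p_1 = 0.205364
  p_2 = 0.0383344
  p_3 = 0.000452268
  p_4 = 4.0621e-14
Prior × likelihood for each component:
  π_1·p_1 = 0.16 × 0.205364 = 0.0328583
  π_2·p_2 = 0.42 × 0.0383344 = 0.0161004
  π_3·p_3 = 0.11 × 0.000452268 = 4.97495e-05
  π_4·p_4 = 0.31 × 4.0621e-14 = 1.25925e-14
Sum: 0.0328583 + 0.0161004 + 4.97495e-05 + 1.25925e-14 = 0.0490085
Responsibility of Coin type 2: 0.0161004 / 0.0490085 ≈ 0.329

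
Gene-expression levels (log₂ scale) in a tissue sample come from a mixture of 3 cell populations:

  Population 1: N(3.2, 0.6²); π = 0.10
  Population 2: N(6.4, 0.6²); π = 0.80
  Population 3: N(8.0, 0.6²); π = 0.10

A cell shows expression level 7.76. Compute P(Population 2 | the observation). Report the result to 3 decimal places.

0.399

Posterior ∝ prior × likelihood, so P(k | x) ∝ π_k f_k(x); normalise over all components.
Normal densities:
  p_1 = 1.90693e-13
  p_2 = 0.0509453
  p_3 = 0.613784
Prior × likelihood for each component:
  π_1·p_1 = 0.10 × 1.90693e-13 = 1.90693e-14
  π_2·p_2 = 0.80 × 0.0509453 = 0.0407563
  π_3·p_3 = 0.10 × 0.613784 = 0.0613784
Evidence: 1.90693e-14 + 0.0407563 + 0.0613784 = 0.102135
P(Population 2 | the observation) ≈ 0.399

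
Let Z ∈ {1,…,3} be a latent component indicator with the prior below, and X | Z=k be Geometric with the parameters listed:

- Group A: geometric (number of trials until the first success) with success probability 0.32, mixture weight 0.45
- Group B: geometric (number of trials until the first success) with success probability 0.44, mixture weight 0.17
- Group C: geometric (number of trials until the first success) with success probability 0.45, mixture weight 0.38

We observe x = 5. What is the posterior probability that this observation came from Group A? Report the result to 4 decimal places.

P(component k | x) = w_k·f_k(x) / marginal(x), where marginal(x) = Σ_j w_j·f_j(x).
Evaluate each component's likelihood at the observed value:
  L_A = 0.0684204
  L_B = 0.0432718
  L_C = 0.0411778
Weight by the priors:
  w_A·L_A = 0.45 × 0.0684204 = 0.0307892
  w_B·L_B = 0.17 × 0.0432718 = 0.0073562
  w_C·L_C = 0.38 × 0.0411778 = 0.0156476
Sum: 0.0307892 + 0.0073562 + 0.0156476 = 0.053793
P(Group A | data) ≈ 0.5724

0.5724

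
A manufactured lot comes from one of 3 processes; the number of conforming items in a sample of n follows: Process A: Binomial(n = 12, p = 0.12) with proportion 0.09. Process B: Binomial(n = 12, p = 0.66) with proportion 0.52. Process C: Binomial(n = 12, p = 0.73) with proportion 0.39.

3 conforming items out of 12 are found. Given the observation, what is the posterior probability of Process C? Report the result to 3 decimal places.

0.019

By Bayes' theorem, P(k | x) = π_k f_k(x) / Σ_j π_j f_j(x).
Evaluate each component's likelihood at the observed value:
  f_A = C(12,3)·0.12^3·0.88^9 = 220·0.001728·0.316478 = 0.120312
  f_B = C(12,3)·0.66^3·0.34^9 = 220·0.287496·6.0717e-05 = 0.0038403
  f_C = C(12,3)·0.73^3·0.27^9 = 220·0.389017·7.6256e-06 = 0.000652627
Unnormalised posteriors:
  π_A·f_A = 0.09 × 0.120312 = 0.0108281
  π_B·f_B = 0.52 × 0.0038403 = 0.00199695
  π_C·f_C = 0.39 × 0.000652627 = 0.000254525
Normaliser: 0.0108281 + 0.00199695 + 0.000254525 = 0.0130796
So the posterior for Process C is 0.000254525 / 0.0130796 ≈ 0.019.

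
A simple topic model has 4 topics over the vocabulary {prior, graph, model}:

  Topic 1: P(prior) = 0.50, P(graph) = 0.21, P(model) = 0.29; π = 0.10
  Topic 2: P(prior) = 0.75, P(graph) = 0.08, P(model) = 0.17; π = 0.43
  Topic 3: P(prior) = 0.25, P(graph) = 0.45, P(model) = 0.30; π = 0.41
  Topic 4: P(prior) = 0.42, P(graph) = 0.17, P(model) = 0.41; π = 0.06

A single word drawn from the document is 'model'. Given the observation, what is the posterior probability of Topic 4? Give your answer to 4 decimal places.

P(component k | x) = P(Z=k)·f_k(x) / marginal(x), where marginal(x) = Σ_j P(Z=j)·f_j(x).
Component likelihoods at x = 'model':
  L_1 = 0.29
  L_2 = 0.17
  L_3 = 0.3
  L_4 = 0.41
Unnormalised posteriors:
  P(Z=1)·L_1 = 0.10 × 0.29 = 0.029
  P(Z=2)·L_2 = 0.43 × 0.17 = 0.0731
  P(Z=3)·L_3 = 0.41 × 0.3 = 0.123
  P(Z=4)·L_4 = 0.06 × 0.41 = 0.0246
Denominator: 0.029 + 0.0731 + 0.123 + 0.0246 = 0.2497
Responsibility of Topic 4: 0.0246 / 0.2497 ≈ 0.0985

0.0985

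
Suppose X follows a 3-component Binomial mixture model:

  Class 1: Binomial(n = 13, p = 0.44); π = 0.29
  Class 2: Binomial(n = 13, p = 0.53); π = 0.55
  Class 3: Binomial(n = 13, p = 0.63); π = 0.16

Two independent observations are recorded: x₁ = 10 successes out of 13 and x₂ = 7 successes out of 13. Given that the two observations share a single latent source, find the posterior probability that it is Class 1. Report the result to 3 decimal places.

Posterior ∝ prior × likelihood, so P(k | x) ∝ π_k f_k(x); normalise over all components.
Since both observations come from the same component, the likelihood for component k is f_k(x₁)·f_k(x₂).
  f_1 = [0.0136602] × [0.168972] = 0.00230819
  f_2 = [0.05193] × [0.217288] = 0.0112838
  f_3 = [0.142684] × [0.173425] = 0.024745
Multiply by the mixture weights:
  π_1·f_1 = 0.29 × 0.00230819 = 0.000669374
  π_2·f_2 = 0.55 × 0.0112838 = 0.00620607
  π_3·f_3 = 0.16 × 0.024745 = 0.00395921
Evidence: 0.000669374 + 0.00620607 + 0.00395921 = 0.0108346
P(Class 1 | data) = 0.000669374 / 0.0108346 ≈ 0.062

0.062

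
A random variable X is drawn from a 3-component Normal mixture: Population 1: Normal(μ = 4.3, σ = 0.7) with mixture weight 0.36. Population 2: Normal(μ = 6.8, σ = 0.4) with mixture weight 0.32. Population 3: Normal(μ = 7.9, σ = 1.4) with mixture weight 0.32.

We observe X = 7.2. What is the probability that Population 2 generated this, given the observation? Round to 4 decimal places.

By Bayes' theorem, P(k | x) = π_k f_k(x) / Σ_j π_j f_j(x).
Evaluate each component's likelihood at the observed value:
  p_1 = (1/(0.7·√(2π)))·exp(−(7.2−4.3)²/(2·0.7²)) = 0.569918·exp(-8.58163) = 0.00010687
  p_2 = (1/(0.4·√(2π)))·exp(−(7.2−6.8)²/(2·0.4²)) = 0.997356·exp(-0.50000) = 0.604927
  p_3 = (1/(1.4·√(2π)))·exp(−(7.2−7.9)²/(2·1.4²)) = 0.284959·exp(-0.12500) = 0.251475
Multiply by the mixture weights:
  π_1·p_1 = 0.36 × 0.00010687 = 3.84732e-05
  π_2·p_2 = 0.32 × 0.604927 = 0.193577
  π_3·p_3 = 0.32 × 0.251475 = 0.0804721
Denominator: 3.84732e-05 + 0.193577 + 0.0804721 = 0.274087
Responsibility of Population 2: 0.193577 / 0.274087 ≈ 0.7063

0.7063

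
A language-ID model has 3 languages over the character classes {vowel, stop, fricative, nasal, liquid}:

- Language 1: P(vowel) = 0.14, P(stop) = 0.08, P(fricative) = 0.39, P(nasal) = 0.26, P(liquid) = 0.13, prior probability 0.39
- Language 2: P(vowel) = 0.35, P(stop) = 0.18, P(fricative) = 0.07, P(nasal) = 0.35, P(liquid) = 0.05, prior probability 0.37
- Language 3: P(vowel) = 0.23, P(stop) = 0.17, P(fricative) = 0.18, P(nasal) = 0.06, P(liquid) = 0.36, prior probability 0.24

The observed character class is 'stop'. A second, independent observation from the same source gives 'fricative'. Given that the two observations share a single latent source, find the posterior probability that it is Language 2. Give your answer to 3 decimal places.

0.193

Posterior ∝ prior × likelihood, so P(k | x) ∝ P(Z=k) f_k(x); normalise over all components.
Since both observations come from the same component, the likelihood for component k is f_k(x₁)·f_k(x₂).
  p_1 = [0.08] × [0.39] = 0.0312
  p_2 = [0.18] × [0.07] = 0.0126
  p_3 = [0.17] × [0.18] = 0.0306
Multiply by the mixture weights:
  P(Z=1)·p_1 = 0.39 × 0.0312 = 0.012168
  P(Z=2)·p_2 = 0.37 × 0.0126 = 0.004662
  P(Z=3)·p_3 = 0.24 × 0.0306 = 0.007344
Denominator: 0.012168 + 0.004662 + 0.007344 = 0.024174
Responsibility of Language 2: 0.004662 / 0.024174 ≈ 0.193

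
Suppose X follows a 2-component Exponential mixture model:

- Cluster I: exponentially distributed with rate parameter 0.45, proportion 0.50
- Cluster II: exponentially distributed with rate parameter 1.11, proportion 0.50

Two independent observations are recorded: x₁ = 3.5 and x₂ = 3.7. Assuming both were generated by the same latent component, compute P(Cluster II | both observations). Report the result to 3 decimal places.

By Bayes' theorem, P(k | x) = π_k f_k(x) / Σ_j π_j f_j(x).
Since both observations come from the same component, the likelihood for component k is f_k(x₁)·f_k(x₂).
  f_I = [0.0931534] × [0.0851358] = 0.00793069
  f_II = [0.0228081] × [0.0182673] = 0.000416643
Prior × likelihood for each component:
  π_I·f_I = 0.50 × 0.00793069 = 0.00396534
  π_II·f_II = 0.50 × 0.000416643 = 0.000208322
Evidence: 0.00396534 + 0.000208322 = 0.00417367
P(Cluster II | data) ≈ 0.050

0.050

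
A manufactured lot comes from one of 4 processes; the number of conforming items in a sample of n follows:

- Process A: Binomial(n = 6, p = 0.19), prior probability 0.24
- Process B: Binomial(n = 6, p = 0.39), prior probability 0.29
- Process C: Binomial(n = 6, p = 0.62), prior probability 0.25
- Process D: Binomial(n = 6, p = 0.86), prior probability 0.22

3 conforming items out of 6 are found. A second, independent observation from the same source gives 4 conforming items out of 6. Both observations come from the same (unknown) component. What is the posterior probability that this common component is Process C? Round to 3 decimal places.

0.645

P(component k | x) = w_k·f_k(x) / marginal(x), where marginal(x) = Σ_j w_j·f_j(x).
Since both observations come from the same component, the likelihood for component k is f_k(x₁)·f_k(x₂).
  p_A = [0.0729031] × [0.0128255] = 0.000935021
  p_B = [0.269286] × [0.129125] = 0.0347714
  p_C = [0.261551] × [0.320055] = 0.0837107
  p_D = [0.0349068] × [0.16082] = 0.00561372
Prior × likelihood for each component:
  w_A·p_A = 0.24 × 0.000935021 = 0.000224405
  w_B·p_B = 0.29 × 0.0347714 = 0.0100837
  w_C·p_C = 0.25 × 0.0837107 = 0.0209277
  w_D·p_D = 0.22 × 0.00561372 = 0.00123502
Normaliser: 0.000224405 + 0.0100837 + 0.0209277 + 0.00123502 = 0.0324708
P(Process C | x₁,x₂) ≈ 0.645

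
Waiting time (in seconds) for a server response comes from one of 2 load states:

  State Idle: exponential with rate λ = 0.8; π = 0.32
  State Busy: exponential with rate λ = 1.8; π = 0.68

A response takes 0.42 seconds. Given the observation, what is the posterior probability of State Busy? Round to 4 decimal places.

0.7585

Posterior ∝ prior × likelihood, so P(k | x) ∝ π_k f_k(x); normalise over all components.
Exponential densities:
  L_Idle = 0.8·e^(−0.8·0.42) = 0.8·e^(−0.3360) = 0.571698
  L_Busy = 1.8·e^(−1.8·0.42) = 1.8·e^(−0.7560) = 0.845174
Weight by the priors:
  π_Idle·L_Idle = 0.32 × 0.571698 = 0.182944
  π_Busy·L_Busy = 0.68 × 0.845174 = 0.574718
Sum: 0.182944 + 0.574718 = 0.757662
P(State Busy | the observation) = 0.574718 / 0.757662 ≈ 0.7585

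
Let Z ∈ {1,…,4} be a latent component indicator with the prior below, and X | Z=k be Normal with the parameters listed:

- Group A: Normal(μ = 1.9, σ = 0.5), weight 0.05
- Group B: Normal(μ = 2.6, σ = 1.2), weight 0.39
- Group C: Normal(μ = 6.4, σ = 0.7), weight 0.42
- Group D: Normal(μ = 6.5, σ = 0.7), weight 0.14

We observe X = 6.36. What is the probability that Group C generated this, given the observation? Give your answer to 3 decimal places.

Apply Bayes' rule: the posterior for each component is proportional to its prior times its likelihood at x.
Evaluate each component's likelihood at the observed value:
  p_A = (1/(0.5·√(2π)))·exp(−(6.36−1.9)²/(2·0.5²)) = 0.797885·exp(-39.78320) = 4.21033e-18
  p_B = (1/(1.2·√(2π)))·exp(−(6.36−2.6)²/(2·1.2²)) = 0.332452·exp(-4.90889) = 0.00245372
  p_C = (1/(0.7·√(2π)))·exp(−(6.36−6.4)²/(2·0.7²)) = 0.569918·exp(-0.00163) = 0.568988
  p_D = (1/(0.7·√(2π)))·exp(−(6.36−6.5)²/(2·0.7²)) = 0.569918·exp(-0.02000) = 0.558632
Multiply by the mixture weights:
  π_A·p_A = 0.05 × 4.21033e-18 = 2.10516e-19
  π_B·p_B = 0.39 × 0.00245372 = 0.000956952
  π_C·p_C = 0.42 × 0.568988 = 0.238975
  π_D·p_D = 0.14 × 0.558632 = 0.0782085
Sum: 2.10516e-19 + 0.000956952 + 0.238975 + 0.0782085 = 0.31814
So the posterior for Group C is 0.238975 / 0.31814 ≈ 0.751.

0.751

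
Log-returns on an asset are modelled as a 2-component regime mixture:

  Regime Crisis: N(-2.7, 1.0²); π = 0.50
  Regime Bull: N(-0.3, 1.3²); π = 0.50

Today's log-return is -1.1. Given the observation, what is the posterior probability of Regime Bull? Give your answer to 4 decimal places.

By Bayes' theorem, P(k | x) = w_k f_k(x) / Σ_j w_j f_j(x).
Evaluate each component's likelihood at the observed value:
  L_Crisis = (1/(1.0·√(2π)))·exp(−(-1.1−-2.7)²/(2·1.0²)) = 0.398942·exp(-1.28000) = 0.110921
  L_Bull = (1/(1.3·√(2π)))·exp(−(-1.1−-0.3)²/(2·1.3²)) = 0.306879·exp(-0.18935) = 0.253941
Weight by the priors:
  w_Crisis·L_Crisis = 0.50 × 0.110921 = 0.0554604
  w_Bull·L_Bull = 0.50 × 0.253941 = 0.126971
Marginal: 0.0554604 + 0.126971 = 0.182431
Responsibility of Regime Bull: 0.126971 / 0.182431 ≈ 0.6960

0.6960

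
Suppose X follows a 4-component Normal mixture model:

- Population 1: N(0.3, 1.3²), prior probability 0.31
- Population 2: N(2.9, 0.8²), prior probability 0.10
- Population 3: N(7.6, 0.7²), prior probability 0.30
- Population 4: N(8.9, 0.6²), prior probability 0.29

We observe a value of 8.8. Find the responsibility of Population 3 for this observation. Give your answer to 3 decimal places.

Apply Bayes' rule: the posterior for each component is proportional to its prior times its likelihood at x.
Component likelihoods at x = 8.8:
  p_1 = 1.59809e-10
  p_2 = 7.70985e-13
  p_3 = 0.131119
  p_4 = 0.655733
Prior × likelihood for each component:
  w_1·p_1 = 0.31 × 1.59809e-10 = 4.95408e-11
  w_2·p_2 = 0.10 × 7.70985e-13 = 7.70985e-14
  w_3·p_3 = 0.30 × 0.131119 = 0.0393356
  w_4·p_4 = 0.29 × 0.655733 = 0.190163
Marginal: 4.95408e-11 + 7.70985e-14 + 0.0393356 + 0.190163 = 0.229498
Responsibility of Population 3: 0.0393356 / 0.229498 ≈ 0.171

0.171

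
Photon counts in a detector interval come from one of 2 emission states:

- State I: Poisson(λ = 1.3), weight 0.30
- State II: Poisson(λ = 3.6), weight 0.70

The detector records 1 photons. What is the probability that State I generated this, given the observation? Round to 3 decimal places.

0.607

Apply Bayes' rule: the posterior for each component is proportional to its prior times its likelihood at x.
Component likelihoods at x = 1 photons:
  p_I = e^(−1.3)·1.3^1/1! = 0.354291
  p_II = e^(−3.6)·3.6^1/1! = 0.0983654
Prior × likelihood for each component:
  π_I·p_I = 0.30 × 0.354291 = 0.106287
  π_II·p_II = 0.70 × 0.0983654 = 0.0688558
Sum: 0.106287 + 0.0688558 = 0.175143
P(State I | the observation) ≈ 0.607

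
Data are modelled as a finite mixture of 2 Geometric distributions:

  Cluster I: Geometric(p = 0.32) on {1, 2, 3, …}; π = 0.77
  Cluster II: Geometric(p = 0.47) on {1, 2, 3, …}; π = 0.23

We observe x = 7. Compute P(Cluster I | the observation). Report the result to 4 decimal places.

The responsibility of component k is w_k f_k(x) divided by Σ_j w_j f_j(x).
Evaluate each component's likelihood at the observed value:
  f_I = 0.32·(1−0.32)^6 = 0.32·0.0988675 = 0.0316376
  f_II = 0.47·(1−0.47)^6 = 0.47·0.0221644 = 0.0104172
Multiply by the mixture weights:
  w_I·f_I = 0.77 × 0.0316376 = 0.0243609
  w_II·f_II = 0.23 × 0.0104172 = 0.00239597
Denominator: 0.0243609 + 0.00239597 = 0.0267569
Responsibility of Cluster I: 0.0243609 / 0.0267569 ≈ 0.9105

0.9105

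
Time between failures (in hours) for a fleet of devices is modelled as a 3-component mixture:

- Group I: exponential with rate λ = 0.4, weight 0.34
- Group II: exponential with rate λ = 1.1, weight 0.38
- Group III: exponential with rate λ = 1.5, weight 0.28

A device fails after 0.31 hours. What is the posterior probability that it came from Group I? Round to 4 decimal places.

0.1764

The responsibility of component k is P(Z=k) f_k(x) divided by Σ_j P(Z=j) f_j(x).
Component likelihoods at x = 0.31 hours:
  p_I = 0.4·e^(−0.4·0.31) = 0.4·e^(−0.1240) = 0.353352
  p_II = 1.1·e^(−1.1·0.31) = 1.1·e^(−0.3410) = 0.782165
  p_III = 1.5·e^(−1.5·0.31) = 1.5·e^(−0.4650) = 0.942203
Prior × likelihood for each component:
  P(Z=I)·p_I = 0.34 × 0.353352 = 0.12014
  P(Z=II)·p_II = 0.38 × 0.782165 = 0.297223
  P(Z=III)·p_III = 0.28 × 0.942203 = 0.263817
Evidence: 0.12014 + 0.297223 + 0.263817 = 0.681179
P(Group I | data) ≈ 0.1764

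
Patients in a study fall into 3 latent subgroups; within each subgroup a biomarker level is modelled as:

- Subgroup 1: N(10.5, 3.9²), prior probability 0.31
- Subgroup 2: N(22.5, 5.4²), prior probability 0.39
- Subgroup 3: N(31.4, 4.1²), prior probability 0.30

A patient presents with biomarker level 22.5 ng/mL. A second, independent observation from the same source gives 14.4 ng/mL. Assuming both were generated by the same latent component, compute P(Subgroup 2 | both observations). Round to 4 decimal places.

0.9755

Posterior ∝ prior × likelihood, so P(k | x) ∝ P(Z=k) f_k(x); normalise over all components.
Since both observations come from the same component, the likelihood for component k is f_k(x₁)·f_k(x₂).
  f_1 = [0.000899526] × [0.0620438] = 5.581e-05
  f_2 = [0.0738782] × [0.0239847] = 0.00177195
  f_3 = [0.00922384] × [1.79845e-05] = 1.65886e-07
Unnormalised posteriors:
  P(Z=1)·f_1 = 0.31 × 5.581e-05 = 1.73011e-05
  P(Z=2)·f_2 = 0.39 × 0.00177195 = 0.00069106
  P(Z=3)·f_3 = 0.30 × 1.65886e-07 = 4.97659e-08
Evidence: 1.73011e-05 + 0.00069106 + 4.97659e-08 = 0.000708411
Responsibility of Subgroup 2: 0.00069106 / 0.000708411 ≈ 0.9755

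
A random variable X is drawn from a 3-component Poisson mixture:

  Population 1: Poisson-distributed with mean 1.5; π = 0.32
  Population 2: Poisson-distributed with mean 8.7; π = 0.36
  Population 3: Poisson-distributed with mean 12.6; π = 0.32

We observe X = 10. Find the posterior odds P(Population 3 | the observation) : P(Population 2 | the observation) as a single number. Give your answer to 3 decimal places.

0.730

Only the two components matter; the odds are (P(Z=i) f_i(x)) / (P(Z=j) f_j(x)).
Evaluate each component's likelihood at the observed value:
  L_1 = 3.54575e-06
  L_2 = 0.114043
  L_3 = 0.0937199
0.0299904 / 0.0410554 ≈ 0.730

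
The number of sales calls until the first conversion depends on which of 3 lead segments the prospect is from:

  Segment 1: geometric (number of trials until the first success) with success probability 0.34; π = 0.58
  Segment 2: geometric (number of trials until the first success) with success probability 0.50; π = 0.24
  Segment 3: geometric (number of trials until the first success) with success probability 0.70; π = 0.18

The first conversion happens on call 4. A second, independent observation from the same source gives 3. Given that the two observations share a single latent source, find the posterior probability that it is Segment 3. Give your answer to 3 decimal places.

0.020

By Bayes' theorem, P(k | x) = P(Z=k) f_k(x) / Σ_j P(Z=j) f_j(x).
Since both observations come from the same component, the likelihood for component k is f_k(x₁)·f_k(x₂).
  f_1 = [0.0977486] × [0.148104] = 0.014477
  f_2 = [0.0625] × [0.125] = 0.0078125
  f_3 = [0.0189] × [0.063] = 0.0011907
Weight by the priors:
  P(Z=1)·f_1 = 0.58 × 0.014477 = 0.00839664
  P(Z=2)·f_2 = 0.24 × 0.0078125 = 0.001875
  P(Z=3)·f_3 = 0.18 × 0.0011907 = 0.000214326
Normaliser: 0.00839664 + 0.001875 + 0.000214326 = 0.010486
Responsibility of Segment 3: 0.000214326 / 0.010486 ≈ 0.020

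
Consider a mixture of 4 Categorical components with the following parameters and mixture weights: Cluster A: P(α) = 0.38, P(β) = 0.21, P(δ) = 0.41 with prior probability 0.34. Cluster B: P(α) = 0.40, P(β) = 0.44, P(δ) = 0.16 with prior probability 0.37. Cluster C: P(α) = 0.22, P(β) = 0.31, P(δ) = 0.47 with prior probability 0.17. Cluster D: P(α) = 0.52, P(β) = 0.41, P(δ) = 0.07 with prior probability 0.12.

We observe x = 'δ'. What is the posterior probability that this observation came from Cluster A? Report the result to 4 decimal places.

0.4859

By Bayes' theorem, P(k | x) = P(Z=k) f_k(x) / Σ_j P(Z=j) f_j(x).
Component likelihoods at x = 'δ':
  f_A = P(δ | comp) = 0.41
  f_B = P(δ | comp) = 0.16
  f_C = P(δ | comp) = 0.47
  f_D = P(δ | comp) = 0.07
Weight by the priors:
  P(Z=A)·f_A = 0.34 × 0.41 = 0.1394
  P(Z=B)·f_B = 0.37 × 0.16 = 0.0592
  P(Z=C)·f_C = 0.17 × 0.47 = 0.0799
  P(Z=D)·f_D = 0.12 × 0.07 = 0.0084
Marginal: 0.1394 + 0.0592 + 0.0799 + 0.0084 = 0.2869
P(Cluster A | data) = 0.1394 / 0.2869 ≈ 0.4859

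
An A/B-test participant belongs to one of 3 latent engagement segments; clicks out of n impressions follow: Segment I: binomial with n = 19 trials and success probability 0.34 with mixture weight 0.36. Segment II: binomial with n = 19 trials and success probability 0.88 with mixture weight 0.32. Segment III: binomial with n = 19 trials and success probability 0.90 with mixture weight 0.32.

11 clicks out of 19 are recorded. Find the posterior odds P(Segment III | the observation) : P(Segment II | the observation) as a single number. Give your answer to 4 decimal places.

Only the two components matter; the odds are (P(Z=i) f_i(x)) / (P(Z=j) f_j(x)).
Component likelihoods at x = 11 clicks out of 19:
  f_I = C(19,11)·0.34^11·0.66^8 = 75582·7.01888e-06·0.0360041 = 0.0191002
  f_II = C(19,11)·0.88^11·0.12^8 = 75582·0.245081·4.29982e-08 = 0.000796485
  f_III = C(19,11)·0.90^11·0.10^8 = 75582·0.313811·1e-08 = 0.000237184
7.5899e-05 / 0.000254875 ≈ 0.2978

0.2978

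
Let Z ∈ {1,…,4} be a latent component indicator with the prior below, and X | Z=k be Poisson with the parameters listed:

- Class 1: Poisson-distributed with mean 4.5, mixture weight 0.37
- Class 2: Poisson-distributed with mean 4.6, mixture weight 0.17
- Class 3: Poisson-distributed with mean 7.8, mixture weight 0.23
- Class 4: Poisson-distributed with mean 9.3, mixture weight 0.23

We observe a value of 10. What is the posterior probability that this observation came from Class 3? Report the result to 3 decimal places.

0.390

By Bayes' theorem, P(k | x) = w_k f_k(x) / Σ_j w_j f_j(x).
Evaluate each component's likelihood at the observed value:
  p_1 = e^(−4.5)·4.5^10/10! = 0.0104241
  p_2 = e^(−4.6)·4.6^10/10! = 0.0117506
  p_3 = e^(−7.8)·7.8^10/10! = 0.0941209
  p_4 = e^(−9.3)·9.3^10/10! = 0.121935
Prior × likelihood for each component:
  w_1·p_1 = 0.37 × 0.0104241 = 0.0038569
  w_2·p_2 = 0.17 × 0.0117506 = 0.0019976
  w_3·p_3 = 0.23 × 0.0941209 = 0.0216478
  w_4·p_4 = 0.23 × 0.121935 = 0.028045
Evidence: 0.0038569 + 0.0019976 + 0.0216478 + 0.028045 = 0.0555473
So the posterior for Class 3 is 0.0216478 / 0.0555473 ≈ 0.390.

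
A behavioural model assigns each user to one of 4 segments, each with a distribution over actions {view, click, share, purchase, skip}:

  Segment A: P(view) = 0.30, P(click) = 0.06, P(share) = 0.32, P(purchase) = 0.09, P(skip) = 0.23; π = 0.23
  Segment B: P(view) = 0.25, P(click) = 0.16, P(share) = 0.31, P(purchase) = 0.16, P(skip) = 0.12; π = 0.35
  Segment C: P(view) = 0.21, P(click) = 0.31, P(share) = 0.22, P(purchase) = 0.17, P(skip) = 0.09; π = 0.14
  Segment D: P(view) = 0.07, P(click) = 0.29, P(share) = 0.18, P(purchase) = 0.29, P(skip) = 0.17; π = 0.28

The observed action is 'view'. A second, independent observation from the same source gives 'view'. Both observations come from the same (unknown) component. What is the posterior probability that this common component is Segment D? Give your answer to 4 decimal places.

0.0274

By Bayes' theorem, P(k | x) = w_k f_k(x) / Σ_j w_j f_j(x).
Since both observations come from the same component, the likelihood for component k is f_k(x₁)·f_k(x₂).
  L_A = [P(view | comp) = 0.30] × [0.3] = 0.09
  L_B = [P(view | comp) = 0.25] × [0.25] = 0.0625
  L_C = [P(view | comp) = 0.21] × [0.21] = 0.0441
  L_D = [P(view | comp) = 0.07] × [0.07] = 0.0049
Weight by the priors:
  w_A·L_A = 0.23 × 0.09 = 0.0207
  w_B·L_B = 0.35 × 0.0625 = 0.021875
  w_C·L_C = 0.14 × 0.0441 = 0.006174
  w_D·L_D = 0.28 × 0.0049 = 0.001372
Normaliser: 0.0207 + 0.021875 + 0.006174 + 0.001372 = 0.050121
P(Segment D | x₁,x₂) = 0.001372 / 0.050121 ≈ 0.0274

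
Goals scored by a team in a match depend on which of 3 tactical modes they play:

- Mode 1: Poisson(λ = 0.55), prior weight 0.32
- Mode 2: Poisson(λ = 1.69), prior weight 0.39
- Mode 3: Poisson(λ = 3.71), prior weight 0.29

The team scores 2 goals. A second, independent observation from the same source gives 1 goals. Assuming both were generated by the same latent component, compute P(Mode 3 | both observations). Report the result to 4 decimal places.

By Bayes' theorem, P(k | x) = P(Z=k) f_k(x) / Σ_j P(Z=j) f_j(x).
Since both observations come from the same component, the likelihood for component k is f_k(x₁)·f_k(x₂).
  p_1 = [0.0872637] × [0.317322] = 0.0276907
  p_2 = [0.263503] × [0.311838] = 0.0821703
  p_3 = [0.168456] × [0.0908116] = 0.0152977
Prior × likelihood for each component:
  P(Z=1)·p_1 = 0.32 × 0.0276907 = 0.00886103
  P(Z=2)·p_2 = 0.39 × 0.0821703 = 0.0320464
  P(Z=3)·p_3 = 0.29 × 0.0152977 = 0.00443634
Marginal: 0.00886103 + 0.0320464 + 0.00443634 = 0.0453438
So the posterior for Mode 3 is 0.00443634 / 0.0453438 ≈ 0.0978.

0.0978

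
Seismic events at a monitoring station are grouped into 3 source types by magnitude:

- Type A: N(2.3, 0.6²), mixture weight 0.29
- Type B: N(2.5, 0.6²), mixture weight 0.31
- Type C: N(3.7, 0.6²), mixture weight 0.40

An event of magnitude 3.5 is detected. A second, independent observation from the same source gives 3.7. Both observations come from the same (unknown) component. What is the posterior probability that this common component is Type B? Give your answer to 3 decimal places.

Apply Bayes' rule: the posterior for each component is proportional to its prior times its likelihood at x.
Since both observations come from the same component, the likelihood for component k is f_k(x₁)·f_k(x₂).
  L_A = [(1/(0.6·√(2π)))·exp(−(3.5−2.3)²/(2·0.6²)) = 0.664904·exp(-2.00000) = 0.0899849] × [0.0437031] = 0.00393263
  L_B = [(1/(0.6·√(2π)))·exp(−(3.5−2.5)²/(2·0.6²)) = 0.664904·exp(-1.38889) = 0.165795] × [0.0899849] = 0.0149191
  L_C = [(1/(0.6·√(2π)))·exp(−(3.5−3.7)²/(2·0.6²)) = 0.664904·exp(-0.05556) = 0.628972] × [0.664904] = 0.418206
Weight by the priors:
  P(Z=A)·L_A = 0.29 × 0.00393263 = 0.00114046
  P(Z=B)·L_B = 0.31 × 0.0149191 = 0.00462491
  P(Z=C)·L_C = 0.40 × 0.418206 = 0.167282
Denominator: 0.00114046 + 0.00462491 + 0.167282 = 0.173048
P(Type B | x₁, x₂) = 0.00462491 / 0.173048 ≈ 0.027

0.027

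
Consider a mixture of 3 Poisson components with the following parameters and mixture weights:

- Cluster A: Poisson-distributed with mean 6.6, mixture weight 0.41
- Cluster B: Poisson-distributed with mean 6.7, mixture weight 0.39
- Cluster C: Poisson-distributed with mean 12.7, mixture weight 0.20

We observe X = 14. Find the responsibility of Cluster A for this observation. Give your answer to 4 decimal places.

Apply Bayes' rule: the posterior for each component is proportional to its prior times its likelihood at x.
Evaluate each component's likelihood at the observed value:
  f_A = e^(−6.6)·6.6^14/14! = 0.00464369
  f_B = e^(−6.7)·6.7^14/14! = 0.0051864
  f_C = e^(−12.7)·12.7^14/14! = 0.0993811
Multiply by the mixture weights:
  w_A·f_A = 0.41 × 0.00464369 = 0.00190391
  w_B·f_B = 0.39 × 0.0051864 = 0.0020227
  w_C·f_C = 0.20 × 0.0993811 = 0.0198762
Normaliser: 0.00190391 + 0.0020227 + 0.0198762 = 0.0238028
So the posterior for Cluster A is 0.00190391 / 0.0238028 ≈ 0.0800.

0.0800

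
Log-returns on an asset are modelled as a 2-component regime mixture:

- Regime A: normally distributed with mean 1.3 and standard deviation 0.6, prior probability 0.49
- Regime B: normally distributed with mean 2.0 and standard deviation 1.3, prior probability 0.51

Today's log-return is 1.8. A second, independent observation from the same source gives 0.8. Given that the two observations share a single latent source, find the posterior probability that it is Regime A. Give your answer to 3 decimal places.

0.777

By Bayes' theorem, P(k | x) = P(Z=k) f_k(x) / Σ_j P(Z=j) f_j(x).
Since both observations come from the same component, the likelihood for component k is f_k(x₁)·f_k(x₂).
  p_A = [0.469853] × [0.469853] = 0.220762
  p_B = [0.303268] × [0.20042] = 0.0607812
Unnormalised posteriors:
  P(Z=A)·p_A = 0.49 × 0.220762 = 0.108173
  P(Z=B)·p_B = 0.51 × 0.0607812 = 0.0309984
Normaliser: 0.108173 + 0.0309984 = 0.139172
P(Regime A | data) ≈ 0.777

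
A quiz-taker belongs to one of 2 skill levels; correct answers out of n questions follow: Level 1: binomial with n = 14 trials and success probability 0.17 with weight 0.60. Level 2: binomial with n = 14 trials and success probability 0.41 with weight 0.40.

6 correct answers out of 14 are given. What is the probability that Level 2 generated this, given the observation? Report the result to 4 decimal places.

By Bayes' theorem, P(k | x) = w_k f_k(x) / Σ_j w_j f_j(x).
Component likelihoods at x = 6 correct answers out of 14:
  p_1 = C(14,6)·0.17^6·0.83^8 = 3003·2.41376e-05·0.225229 = 0.0163258
  p_2 = C(14,6)·0.41^6·0.59^8 = 3003·0.0047501·0.014683 = 0.209447
Multiply by the mixture weights:
  w_1·p_1 = 0.60 × 0.0163258 = 0.00979546
  w_2·p_2 = 0.40 × 0.209447 = 0.0837789
Evidence: 0.00979546 + 0.0837789 = 0.0935743
P(Level 2 | data) = 0.0837789 / 0.0935743 ≈ 0.8953

0.8953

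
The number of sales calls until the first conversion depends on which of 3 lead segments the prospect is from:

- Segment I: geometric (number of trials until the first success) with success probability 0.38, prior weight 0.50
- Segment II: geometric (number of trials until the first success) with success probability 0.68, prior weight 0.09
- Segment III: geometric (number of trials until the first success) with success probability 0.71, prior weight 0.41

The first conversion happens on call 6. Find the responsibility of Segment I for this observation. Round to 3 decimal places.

By Bayes' theorem, P(k | x) = P(Z=k) f_k(x) / Σ_j P(Z=j) f_j(x).
Geometric probabilities:
  p_I = 0.38·(1−0.38)^5 = 0.38·0.0916133 = 0.034813
  p_II = 0.68·(1−0.68)^5 = 0.68·0.00335544 = 0.0022817
  p_III = 0.71·(1−0.71)^5 = 0.71·0.00205111 = 0.00145629
Multiply by the mixture weights:
  P(Z=I)·p_I = 0.50 × 0.034813 = 0.0174065
  P(Z=II)·p_II = 0.09 × 0.0022817 = 0.000205353
  P(Z=III)·p_III = 0.41 × 0.00145629 = 0.00059708
Evidence: 0.0174065 + 0.000205353 + 0.00059708 = 0.018209
So the posterior for Segment I is 0.0174065 / 0.018209 ≈ 0.956.

0.956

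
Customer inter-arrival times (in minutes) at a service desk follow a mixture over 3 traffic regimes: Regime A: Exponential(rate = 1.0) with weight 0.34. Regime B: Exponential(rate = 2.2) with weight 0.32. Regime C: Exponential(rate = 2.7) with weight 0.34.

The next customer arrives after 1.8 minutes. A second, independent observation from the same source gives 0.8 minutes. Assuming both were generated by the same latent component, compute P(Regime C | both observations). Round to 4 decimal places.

By Bayes' theorem, P(k | x) = P(Z=k) f_k(x) / Σ_j P(Z=j) f_j(x).
Since both observations come from the same component, the likelihood for component k is f_k(x₁)·f_k(x₂).
  f_A = [1.0·e^(−1.0·1.8) = 1.0·e^(−1.8000) = 0.165299] × [0.449329] = 0.0742736
  f_B = [2.2·e^(−2.2·1.8) = 2.2·e^(−3.9600) = 0.0419389] × [0.378499] = 0.0158738
  f_C = [2.7·e^(−2.7·1.8) = 2.7·e^(−4.8600) = 0.0209263] × [0.311378] = 0.00651599
Prior × likelihood for each component:
  P(Z=A)·f_A = 0.34 × 0.0742736 = 0.025253
  P(Z=B)·f_B = 0.32 × 0.0158738 = 0.00507962
  P(Z=C)·f_C = 0.34 × 0.00651599 = 0.00221544
Marginal: 0.025253 + 0.00507962 + 0.00221544 = 0.0325481
P(Regime C | x₁,x₂) ≈ 0.0681

0.0681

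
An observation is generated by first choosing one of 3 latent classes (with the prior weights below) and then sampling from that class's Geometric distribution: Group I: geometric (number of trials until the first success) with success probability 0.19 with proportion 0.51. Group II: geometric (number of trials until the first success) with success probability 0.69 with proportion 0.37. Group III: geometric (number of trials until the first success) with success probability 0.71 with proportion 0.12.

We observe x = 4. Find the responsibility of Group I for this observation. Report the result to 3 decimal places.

0.842

P(component k | x) = π_k·f_k(x) / marginal(x), where marginal(x) = Σ_j π_j·f_j(x).
Component likelihoods at x = 4:
  p_I = 0.100974
  p_II = 0.0205558
  p_III = 0.0173162
Weight by the priors:
  π_I·p_I = 0.51 × 0.100974 = 0.0514966
  π_II·p_II = 0.37 × 0.0205558 = 0.00760564
  π_III·p_III = 0.12 × 0.0173162 = 0.00207794
Sum: 0.0514966 + 0.00760564 + 0.00207794 = 0.0611802
P(Group I | 4) = 0.0514966 / 0.0611802 ≈ 0.842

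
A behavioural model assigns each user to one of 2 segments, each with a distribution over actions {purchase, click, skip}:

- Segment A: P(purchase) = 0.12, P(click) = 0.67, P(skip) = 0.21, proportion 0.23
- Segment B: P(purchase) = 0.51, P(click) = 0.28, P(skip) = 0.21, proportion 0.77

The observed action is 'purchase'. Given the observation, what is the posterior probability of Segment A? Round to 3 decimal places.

0.066

Apply Bayes' rule: the posterior for each component is proportional to its prior times its likelihood at x.
Component likelihoods at x = 'purchase':
  p_A = P(purchase | comp) = 0.12
  p_B = P(purchase | comp) = 0.51
Multiply by the mixture weights:
  w_A·p_A = 0.23 × 0.12 = 0.0276
  w_B·p_B = 0.77 × 0.51 = 0.3927
Denominator: 0.0276 + 0.3927 = 0.4203
P(Segment A | data) ≈ 0.066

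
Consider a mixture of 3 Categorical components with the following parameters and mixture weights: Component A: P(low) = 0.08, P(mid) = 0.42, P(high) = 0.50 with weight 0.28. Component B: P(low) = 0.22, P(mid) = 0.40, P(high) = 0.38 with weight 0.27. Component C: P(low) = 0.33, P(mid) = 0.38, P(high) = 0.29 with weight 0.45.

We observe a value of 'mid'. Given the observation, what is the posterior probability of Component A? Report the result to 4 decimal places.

0.2965

The responsibility of component k is w_k f_k(x) divided by Σ_j w_j f_j(x).
Component likelihoods at x = 'mid':
  L_A = P(mid | comp) = 0.42
  L_B = P(mid | comp) = 0.40
  L_C = P(mid | comp) = 0.38
Weight by the priors:
  w_A·L_A = 0.28 × 0.42 = 0.1176
  w_B·L_B = 0.27 × 0.4 = 0.108
  w_C·L_C = 0.45 × 0.38 = 0.171
Marginal: 0.1176 + 0.108 + 0.171 = 0.3966
Responsibility of Component A: 0.1176 / 0.3966 ≈ 0.2965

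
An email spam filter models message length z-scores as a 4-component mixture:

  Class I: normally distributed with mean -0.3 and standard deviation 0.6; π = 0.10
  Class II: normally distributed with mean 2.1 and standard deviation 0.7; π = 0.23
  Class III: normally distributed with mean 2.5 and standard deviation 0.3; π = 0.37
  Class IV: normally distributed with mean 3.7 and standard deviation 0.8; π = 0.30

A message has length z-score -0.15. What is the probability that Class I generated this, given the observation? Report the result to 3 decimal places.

Apply Bayes' rule: the posterior for each component is proportional to its prior times its likelihood at x.
Normal densities:
  L_I = (1/(0.6·√(2π)))·exp(−(-0.15−-0.3)²/(2·0.6²)) = 0.664904·exp(-0.03125) = 0.644447
  L_II = (1/(0.7·√(2π)))·exp(−(-0.15−2.1)²/(2·0.7²)) = 0.569918·exp(-5.16582) = 0.00325332
  L_III = (1/(0.3·√(2π)))·exp(−(-0.15−2.5)²/(2·0.3²)) = 1.329808·exp(-39.01389) = 1.51451e-17
  L_IV = (1/(0.8·√(2π)))·exp(−(-0.15−3.7)²/(2·0.8²)) = 0.498678·exp(-11.58008) = 4.6629e-06
Weight by the priors:
  w_I·L_I = 0.10 × 0.644447 = 0.0644447
  w_II·L_II = 0.23 × 0.00325332 = 0.000748263
  w_III·L_III = 0.37 × 1.51451e-17 = 5.60369e-18
  w_IV·L_IV = 0.30 × 4.6629e-06 = 1.39887e-06
Sum: 0.0644447 + 0.000748263 + 5.60369e-18 + 1.39887e-06 = 0.0651943
Responsibility of Class I: 0.0644447 / 0.0651943 ≈ 0.989

0.989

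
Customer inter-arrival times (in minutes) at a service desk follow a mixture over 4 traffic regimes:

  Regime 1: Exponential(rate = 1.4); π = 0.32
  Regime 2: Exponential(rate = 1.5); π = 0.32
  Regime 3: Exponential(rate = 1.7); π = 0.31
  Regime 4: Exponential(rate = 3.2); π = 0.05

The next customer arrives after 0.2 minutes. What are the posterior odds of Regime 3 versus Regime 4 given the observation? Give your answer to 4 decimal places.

The posterior odds equal the prior odds times the likelihood ratio: (π_i/π_j)·(f_i(x)/f_j(x)).
Component likelihoods at x = 0.2 minutes:
  p_1 = 1.4·e^(−1.4·0.2) = 1.4·e^(−0.2800) = 1.0581
  p_2 = 1.5·e^(−1.5·0.2) = 1.5·e^(−0.3000) = 1.11123
  p_3 = 1.7·e^(−1.7·0.2) = 1.7·e^(−0.3400) = 1.21001
  p_4 = 3.2·e^(−3.2·0.2) = 3.2·e^(−0.6400) = 1.68734
Odds = (0.31/0.05) × (1.21001/1.68734) = 6.2 × 0.717112 ≈ 4.4461

4.4461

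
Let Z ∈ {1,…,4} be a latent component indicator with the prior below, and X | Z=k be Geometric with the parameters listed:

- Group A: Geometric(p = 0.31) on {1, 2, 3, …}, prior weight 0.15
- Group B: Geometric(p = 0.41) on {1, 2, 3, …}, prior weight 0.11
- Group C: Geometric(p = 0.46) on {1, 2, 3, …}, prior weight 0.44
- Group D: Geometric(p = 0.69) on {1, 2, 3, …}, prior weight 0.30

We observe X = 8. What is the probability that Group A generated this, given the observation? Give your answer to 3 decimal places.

By Bayes' theorem, P(k | x) = π_k f_k(x) / Σ_j π_j f_j(x).
Evaluate each component's likelihood at the observed value:
  p_A = 0.0230837
  p_B = 0.0102035
  p_C = 0.00615906
  p_D = 0.000189837
Unnormalised posteriors:
  π_A·p_A = 0.15 × 0.0230837 = 0.00346255
  π_B·p_B = 0.11 × 0.0102035 = 0.00112238
  π_C·p_C = 0.44 × 0.00615906 = 0.00270998
  π_D·p_D = 0.30 × 0.000189837 = 5.69511e-05
Marginal: 0.00346255 + 0.00112238 + 0.00270998 + 5.69511e-05 = 0.00735187
P(Group A | the observation) ≈ 0.471

0.471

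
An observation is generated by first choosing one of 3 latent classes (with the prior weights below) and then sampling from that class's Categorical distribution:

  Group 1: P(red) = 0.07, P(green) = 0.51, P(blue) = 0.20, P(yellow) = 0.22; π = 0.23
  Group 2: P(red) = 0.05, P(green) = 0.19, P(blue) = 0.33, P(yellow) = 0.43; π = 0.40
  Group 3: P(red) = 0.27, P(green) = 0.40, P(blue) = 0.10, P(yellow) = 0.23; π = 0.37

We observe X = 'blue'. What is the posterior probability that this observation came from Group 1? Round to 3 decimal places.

0.214

P(component k | x) = π_k·f_k(x) / marginal(x), where marginal(x) = Σ_j π_j·f_j(x).
Categorical probabilities:
  p_1 = 0.2
  p_2 = 0.33
  p_3 = 0.1
Unnormalised posteriors:
  π_1·p_1 = 0.23 × 0.2 = 0.046
  π_2·p_2 = 0.40 × 0.33 = 0.132
  π_3·p_3 = 0.37 × 0.1 = 0.037
Normaliser: 0.046 + 0.132 + 0.037 = 0.215
So the posterior for Group 1 is 0.046 / 0.215 ≈ 0.214.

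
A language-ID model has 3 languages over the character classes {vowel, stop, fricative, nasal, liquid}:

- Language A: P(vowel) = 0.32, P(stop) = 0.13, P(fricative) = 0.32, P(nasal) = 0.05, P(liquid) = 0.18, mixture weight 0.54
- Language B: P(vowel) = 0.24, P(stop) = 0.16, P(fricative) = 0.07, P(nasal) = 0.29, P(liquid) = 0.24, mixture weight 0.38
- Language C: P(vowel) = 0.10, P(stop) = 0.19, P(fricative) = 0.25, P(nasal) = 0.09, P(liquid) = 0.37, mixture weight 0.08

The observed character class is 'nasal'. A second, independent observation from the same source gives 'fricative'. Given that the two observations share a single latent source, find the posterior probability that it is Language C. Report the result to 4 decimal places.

0.0992

Posterior ∝ prior × likelihood, so P(k | x) ∝ P(Z=k) f_k(x); normalise over all components.
Since both observations come from the same component, the likelihood for component k is f_k(x₁)·f_k(x₂).
  p_A = [P(nasal | comp) = 0.05] × [0.32] = 0.016
  p_B = [P(nasal | comp) = 0.29] × [0.07] = 0.0203
  p_C = [P(nasal | comp) = 0.09] × [0.25] = 0.0225
Prior × likelihood for each component:
  P(Z=A)·p_A = 0.54 × 0.016 = 0.00864
  P(Z=B)·p_B = 0.38 × 0.0203 = 0.007714
  P(Z=C)·p_C = 0.08 × 0.0225 = 0.0018
Marginal: 0.00864 + 0.007714 + 0.0018 = 0.018154
Responsibility of Language C: 0.0018 / 0.018154 ≈ 0.0992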